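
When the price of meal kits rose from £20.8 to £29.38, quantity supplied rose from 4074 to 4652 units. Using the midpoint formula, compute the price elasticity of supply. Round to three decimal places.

0.387

ΔQ = 4652 − 4074 = 578; ΔP = 29.38 − 20.8 = 8.58.
Midpoints: P̄ = 25.09, Q̄ = 4363.0.
ε_s = (ΔQ/ΔP)(P̄/Q̄) = (578/8.58)(25.09/4363.0).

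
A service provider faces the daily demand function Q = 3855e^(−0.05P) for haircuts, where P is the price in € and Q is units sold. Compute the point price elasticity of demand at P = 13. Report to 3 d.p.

At P = 13, Q = 2012.486.
dQ/dP = −0.05·3855e^(−0.05P) = −0.05Q = -100.624.
ε = (dQ/dP)(P/Q) = (-100.624)(13/2012.486).
|ε| < 1, so demand is inelastic at this price.

-0.650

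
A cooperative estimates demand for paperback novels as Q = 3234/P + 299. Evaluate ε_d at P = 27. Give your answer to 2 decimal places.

At P = 27, Q = 418.778.
dQ/dP = −3234/P² = -4.436.
ε = (dQ/dP)(P/Q) = (-4.436)(27/418.778).
|ε| < 1, so demand is inelastic at this price.

-0.29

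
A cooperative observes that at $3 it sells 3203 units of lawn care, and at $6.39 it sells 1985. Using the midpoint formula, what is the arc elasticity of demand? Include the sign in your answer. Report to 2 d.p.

-0.65

ΔQ = 1985 − 3203 = -1218; ΔP = 6.39 − 3 = 3.39.
Midpoints: P̄ = 4.70, Q̄ = 2594.0.
ε = (ΔQ/ΔP)(P̄/Q̄) = (-1218/3.39)(4.70/2594.0).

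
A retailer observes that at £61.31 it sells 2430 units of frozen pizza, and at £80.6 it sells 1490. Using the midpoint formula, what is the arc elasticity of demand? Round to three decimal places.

-1.764

ΔQ = 1490 − 2430 = -940; ΔP = 80.6 − 61.31 = 19.29.
Midpoints: P̄ = 70.95, Q̄ = 1960.0.
ε = (ΔQ/ΔP)(P̄/Q̄) = (-940/19.29)(70.95/1960.0).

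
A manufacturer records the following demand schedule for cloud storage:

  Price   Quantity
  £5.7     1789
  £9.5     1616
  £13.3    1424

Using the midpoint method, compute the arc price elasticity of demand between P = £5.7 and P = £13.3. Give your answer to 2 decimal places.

-0.28

At P = 5.7, Q = 1789; at P = 13.3, Q = 1424.
ΔQ = -365, ΔP = 7.6. Midpoints: P̄ = 9.50, Q̄ = 1606.5.
ε = (ΔQ/ΔP)(P̄/Q̄) = (-365/7.6)(9.50/1606.5).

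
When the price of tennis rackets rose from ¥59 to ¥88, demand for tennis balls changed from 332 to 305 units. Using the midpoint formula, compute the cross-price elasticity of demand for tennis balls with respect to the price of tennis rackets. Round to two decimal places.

ΔQ_x = 305 − 332 = -27; ΔP_y = 88 − 59 = 29.
Midpoints: P̄_y = 73.50, Q̄_x = 318.5.
ε_xy = (ΔQ_x/ΔP_y)(P̄_y/Q̄_x) = (-27/29)(73.50/318.5).
ε_xy < 0, so the goods are complements.

-0.21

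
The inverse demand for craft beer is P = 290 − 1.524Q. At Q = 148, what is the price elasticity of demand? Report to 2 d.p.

-0.29

At Q = 148, P = 290 − 1.524(148) = 64.45.
dP/dQ = −1.524, so dQ/dP = 1/(−1.524) = -0.656.
ε = (dQ/dP)(P/Q) = (-0.656)(64.45/148).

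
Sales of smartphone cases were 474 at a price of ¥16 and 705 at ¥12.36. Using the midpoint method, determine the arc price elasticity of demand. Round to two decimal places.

-1.53

ΔQ = 705 − 474 = 231; ΔP = 12.36 − 16 = -3.64.
Midpoints: P̄ = 14.18, Q̄ = 589.5.
ε = (ΔQ/ΔP)(P̄/Q̄) = (231/-3.64)(14.18/589.5).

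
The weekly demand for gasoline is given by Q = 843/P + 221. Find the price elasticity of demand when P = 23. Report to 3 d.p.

-0.142

At P = 23, Q = 257.652.
dQ/dP = −843/P² = -1.594.
ε = (dQ/dP)(P/Q) = (-1.594)(23/257.652).
|ε| < 1, so demand is inelastic at this price.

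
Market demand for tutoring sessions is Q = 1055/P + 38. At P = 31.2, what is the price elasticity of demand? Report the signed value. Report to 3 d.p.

At P = 31.2, Q = 71.814.
dQ/dP = −1055/P² = -1.084.
ε = (dQ/dP)(P/Q) = (-1.084)(31.2/71.814).

-0.471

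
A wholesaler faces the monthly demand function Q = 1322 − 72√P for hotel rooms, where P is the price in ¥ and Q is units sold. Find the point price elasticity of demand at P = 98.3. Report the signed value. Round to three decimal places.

-0.587

At P = 98.3, Q = 608.146.
dQ/dP = −72/(2√P) = -3.631.
ε = (dQ/dP)(P/Q) = (-3.631)(98.3/608.146).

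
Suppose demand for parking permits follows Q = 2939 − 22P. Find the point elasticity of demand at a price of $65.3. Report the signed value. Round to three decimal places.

-0.956

At P = 65.3, Q = 1502.400.
dQ/dP = −22.
ε = (dQ/dP)(P/Q) = (-22)(65.3/1502.400).
|ε| < 1, so demand is inelastic at this price.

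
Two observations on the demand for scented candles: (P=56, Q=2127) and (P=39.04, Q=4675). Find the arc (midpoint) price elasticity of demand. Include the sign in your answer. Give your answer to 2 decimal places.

-2.10

ΔQ = 4675 − 2127 = 2548; ΔP = 39.04 − 56 = -16.96.
Midpoints: P̄ = 47.52, Q̄ = 3401.0.
ε = (ΔQ/ΔP)(P̄/Q̄) = (2548/-16.96)(47.52/3401.0).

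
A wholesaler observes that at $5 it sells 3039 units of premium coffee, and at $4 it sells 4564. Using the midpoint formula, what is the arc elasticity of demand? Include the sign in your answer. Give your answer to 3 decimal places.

-1.805

ΔQ = 4564 − 3039 = 1525; ΔP = 4 − 5 = -1.
Midpoints: P̄ = 4.50, Q̄ = 3801.5.
ε = (ΔQ/ΔP)(P̄/Q̄) = (1525/-1)(4.50/3801.5).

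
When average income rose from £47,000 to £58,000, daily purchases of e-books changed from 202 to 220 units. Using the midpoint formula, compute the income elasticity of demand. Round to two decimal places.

0.41

ΔQ = 18, ΔI = 11000. Midpoints: Ī = 52,500, Q̄ = 211.0.
ε_I = (ΔQ/ΔI)(Ī/Q̄) = (18/11000)(52500/211.0).
ε_I > 0, so the good is normal.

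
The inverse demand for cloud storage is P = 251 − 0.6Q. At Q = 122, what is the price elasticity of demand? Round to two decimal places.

-2.43

At Q = 122, P = 251 − 0.6(122) = 177.80.
dP/dQ = −0.6, so dQ/dP = 1/(−0.6) = -1.667.
ε = (dQ/dP)(P/Q) = (-1.667)(177.80/122).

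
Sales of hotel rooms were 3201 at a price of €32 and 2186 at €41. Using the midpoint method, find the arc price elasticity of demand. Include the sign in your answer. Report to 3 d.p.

ΔQ = 2186 − 3201 = -1015; ΔP = 41 − 32 = 9.
Midpoints: P̄ = 36.50, Q̄ = 2693.5.
ε = (ΔQ/ΔP)(P̄/Q̄) = (-1015/9)(36.50/2693.5).

-1.528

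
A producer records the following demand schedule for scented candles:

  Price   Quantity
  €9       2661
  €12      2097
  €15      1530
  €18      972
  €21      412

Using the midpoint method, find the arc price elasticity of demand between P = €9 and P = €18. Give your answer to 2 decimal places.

-1.39

At P = 9, Q = 2661; at P = 18, Q = 972.
ΔQ = -1689, ΔP = 9. Midpoints: P̄ = 13.50, Q̄ = 1816.5.
ε = (ΔQ/ΔP)(P̄/Q̄) = (-1689/9)(13.50/1816.5).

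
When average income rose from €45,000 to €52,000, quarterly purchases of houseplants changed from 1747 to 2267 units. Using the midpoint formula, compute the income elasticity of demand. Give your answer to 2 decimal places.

ΔQ = 520, ΔI = 7000. Midpoints: Ī = 48,500, Q̄ = 2007.0.
ε_I = (ΔQ/ΔI)(Ī/Q̄) = (520/7000)(48500/2007.0).
ε_I > 0, so the good is normal.

1.80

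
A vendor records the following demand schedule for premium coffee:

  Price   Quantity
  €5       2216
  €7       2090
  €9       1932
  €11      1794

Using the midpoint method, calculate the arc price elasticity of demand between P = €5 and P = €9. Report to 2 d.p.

At P = 5, Q = 2216; at P = 9, Q = 1932.
ΔQ = -284, ΔP = 4. Midpoints: P̄ = 7.00, Q̄ = 2074.0.
ε = (ΔQ/ΔP)(P̄/Q̄) = (-284/4)(7.00/2074.0).

-0.24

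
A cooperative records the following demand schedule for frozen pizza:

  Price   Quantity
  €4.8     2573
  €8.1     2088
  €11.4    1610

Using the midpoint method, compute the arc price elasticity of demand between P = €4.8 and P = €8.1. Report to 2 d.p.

-0.41

At P = 4.8, Q = 2573; at P = 8.1, Q = 2088.
ΔQ = -485, ΔP = 3.3. Midpoints: P̄ = 6.45, Q̄ = 2330.5.
ε = (ΔQ/ΔP)(P̄/Q̄) = (-485/3.3)(6.45/2330.5).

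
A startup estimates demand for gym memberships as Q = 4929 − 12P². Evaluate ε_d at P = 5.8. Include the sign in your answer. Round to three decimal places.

-0.178

At P = 5.8, Q = 4525.320.
dQ/dP = −24P = -139.200.
ε = (dQ/dP)(P/Q) = (-139.200)(5.8/4525.320).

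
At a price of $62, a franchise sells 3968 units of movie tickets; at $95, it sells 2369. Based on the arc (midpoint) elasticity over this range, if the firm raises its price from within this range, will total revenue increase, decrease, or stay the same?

decrease

Arc ε = (-1599/33)(78.50/3168.5) ≈ -1.200.
|ε| = 1.20 > 1, so demand is elastic. A price rise therefore reduces total revenue.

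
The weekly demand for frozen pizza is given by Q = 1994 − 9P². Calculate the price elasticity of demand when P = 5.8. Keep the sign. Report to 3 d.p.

-0.358

At P = 5.8, Q = 1691.240.
dQ/dP = −18P = -104.400.
ε = (dQ/dP)(P/Q) = (-104.400)(5.8/1691.240).
|ε| < 1, so demand is inelastic at this price.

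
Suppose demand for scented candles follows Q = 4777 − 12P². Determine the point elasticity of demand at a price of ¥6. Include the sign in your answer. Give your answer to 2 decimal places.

-0.20

At P = 6, Q = 4345.
dQ/dP = −24P = -144.
ε = (dQ/dP)(P/Q) = (-144)(6/4345).
|ε| < 1, so demand is inelastic at this price.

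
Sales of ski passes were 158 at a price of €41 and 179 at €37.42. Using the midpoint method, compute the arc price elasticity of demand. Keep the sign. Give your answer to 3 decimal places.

ΔQ = 179 − 158 = 21; ΔP = 37.42 − 41 = -3.58.
Midpoints: P̄ = 39.21, Q̄ = 168.5.
ε = (ΔQ/ΔP)(P̄/Q̄) = (21/-3.58)(39.21/168.5).

-1.365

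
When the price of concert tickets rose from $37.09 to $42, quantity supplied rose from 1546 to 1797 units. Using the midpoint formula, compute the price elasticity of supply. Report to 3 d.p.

1.209

ΔQ = 1797 − 1546 = 251; ΔP = 42 − 37.09 = 4.91.
Midpoints: P̄ = 39.55, Q̄ = 1671.5.
ε_s = (ΔQ/ΔP)(P̄/Q̄) = (251/4.91)(39.55/1671.5).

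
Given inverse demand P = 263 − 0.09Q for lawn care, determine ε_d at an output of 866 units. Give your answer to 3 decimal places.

-2.374

At Q = 866, P = 263 − 0.09(866) = 185.06.
dP/dQ = −0.09, so dQ/dP = 1/(−0.09) = -11.111.
ε = (dQ/dP)(P/Q) = (-11.111)(185.06/866).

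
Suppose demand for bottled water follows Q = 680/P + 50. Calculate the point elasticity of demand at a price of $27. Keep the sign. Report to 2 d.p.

At P = 27, Q = 75.185.
dQ/dP = −680/P² = -0.933.
ε = (dQ/dP)(P/Q) = (-0.933)(27/75.185).

-0.33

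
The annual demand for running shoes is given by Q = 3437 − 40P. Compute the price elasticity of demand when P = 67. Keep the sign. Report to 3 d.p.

At P = 67, Q = 757.
dQ/dP = −40.
ε = (dQ/dP)(P/Q) = (-40)(67/757).

-3.540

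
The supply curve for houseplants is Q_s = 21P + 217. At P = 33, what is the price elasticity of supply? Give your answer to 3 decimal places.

0.762

At P = 33, Q_s = 910.
dQ_s/dP = 21.
ε_s = (dQ_s/dP)(P/Q_s) = (21)(33/910).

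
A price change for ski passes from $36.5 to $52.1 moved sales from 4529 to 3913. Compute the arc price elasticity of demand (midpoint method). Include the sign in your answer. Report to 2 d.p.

ΔQ = 3913 − 4529 = -616; ΔP = 52.1 − 36.5 = 15.6.
Midpoints: P̄ = 44.30, Q̄ = 4221.0.
ε = (ΔQ/ΔP)(P̄/Q̄) = (-616/15.6)(44.30/4221.0).

-0.41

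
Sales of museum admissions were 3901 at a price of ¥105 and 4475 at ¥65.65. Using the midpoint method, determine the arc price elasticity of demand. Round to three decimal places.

ΔQ = 4475 − 3901 = 574; ΔP = 65.65 − 105 = -39.35.
Midpoints: P̄ = 85.33, Q̄ = 4188.0.
ε = (ΔQ/ΔP)(P̄/Q̄) = (574/-39.35)(85.33/4188.0).

-0.297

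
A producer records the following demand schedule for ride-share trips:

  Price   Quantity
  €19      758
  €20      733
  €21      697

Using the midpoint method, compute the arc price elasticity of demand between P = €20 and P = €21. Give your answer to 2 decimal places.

At P = 20, Q = 733; at P = 21, Q = 697.
ΔQ = -36, ΔP = 1. Midpoints: P̄ = 20.50, Q̄ = 715.0.
ε = (ΔQ/ΔP)(P̄/Q̄) = (-36/1)(20.50/715.0).

-1.03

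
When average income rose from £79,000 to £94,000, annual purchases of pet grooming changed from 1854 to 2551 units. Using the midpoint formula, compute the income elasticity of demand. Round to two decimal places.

1.82

ΔQ = 697, ΔI = 15000. Midpoints: Ī = 86,500, Q̄ = 2202.5.
ε_I = (ΔQ/ΔI)(Ī/Q̄) = (697/15000)(86500/2202.5).
ε_I > 0, so the good is normal.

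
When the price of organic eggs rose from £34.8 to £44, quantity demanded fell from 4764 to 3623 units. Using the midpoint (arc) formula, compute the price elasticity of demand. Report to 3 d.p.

ΔQ = 3623 − 4764 = -1141; ΔP = 44 − 34.8 = 9.2.
Midpoints: P̄ = 39.40, Q̄ = 4193.5.
ε = (ΔQ/ΔP)(P̄/Q̄) = (-1141/9.2)(39.40/4193.5).

-1.165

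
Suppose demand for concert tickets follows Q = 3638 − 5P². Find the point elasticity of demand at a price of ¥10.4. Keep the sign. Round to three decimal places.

At P = 10.4, Q = 3097.200.
dQ/dP = −10P = -104.
ε = (dQ/dP)(P/Q) = (-104)(10.4/3097.200).

-0.349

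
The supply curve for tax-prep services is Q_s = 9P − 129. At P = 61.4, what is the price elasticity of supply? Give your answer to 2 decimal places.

At P = 61.4, Q_s = 423.60.
dQ_s/dP = 9.
ε_s = (dQ_s/dP)(P/Q_s) = (9)(61.4/423.60).

1.30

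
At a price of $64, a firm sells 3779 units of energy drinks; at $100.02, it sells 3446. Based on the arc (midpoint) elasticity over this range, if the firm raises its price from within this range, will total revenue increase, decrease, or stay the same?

Arc ε = (-333/36.02)(82.01/3612.5) ≈ -0.210.
|ε| = 0.21 < 1, so demand is inelastic. A price rise therefore raises total revenue.

increase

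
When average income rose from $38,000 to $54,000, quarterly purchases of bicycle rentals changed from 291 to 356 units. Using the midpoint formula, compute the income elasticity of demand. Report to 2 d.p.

0.58

ΔQ = 65, ΔI = 16000. Midpoints: Ī = 46,000, Q̄ = 323.5.
ε_I = (ΔQ/ΔI)(Ī/Q̄) = (65/16000)(46000/323.5).
ε_I > 0, so the good is normal.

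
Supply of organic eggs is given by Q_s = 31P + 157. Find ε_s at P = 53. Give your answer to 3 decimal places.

At P = 53, Q_s = 1800.
dQ_s/dP = 31.
ε_s = (dQ_s/dP)(P/Q_s) = (31)(53/1800).

0.913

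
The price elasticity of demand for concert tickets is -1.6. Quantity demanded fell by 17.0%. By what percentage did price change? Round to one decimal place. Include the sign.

10.6%

%ΔP ≈ %ΔQ / ε = (-17.0%)/(-1.6) = 10.62%.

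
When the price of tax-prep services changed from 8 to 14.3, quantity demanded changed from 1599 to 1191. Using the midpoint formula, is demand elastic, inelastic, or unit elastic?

inelastic

Arc ε ≈ -0.518.
|ε| = 0.52 < 1.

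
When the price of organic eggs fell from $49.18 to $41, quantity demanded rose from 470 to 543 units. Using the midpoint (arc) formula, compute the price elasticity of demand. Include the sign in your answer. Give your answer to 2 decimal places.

ΔQ = 543 − 470 = 73; ΔP = 41 − 49.18 = -8.18.
Midpoints: P̄ = 45.09, Q̄ = 506.5.
ε = (ΔQ/ΔP)(P̄/Q̄) = (73/-8.18)(45.09/506.5).

-0.79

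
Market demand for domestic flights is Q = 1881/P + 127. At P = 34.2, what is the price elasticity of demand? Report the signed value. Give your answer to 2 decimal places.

-0.30

At P = 34.2, Q = 182.
dQ/dP = −1881/P² = -1.608.
ε = (dQ/dP)(P/Q) = (-1.608)(34.2/182).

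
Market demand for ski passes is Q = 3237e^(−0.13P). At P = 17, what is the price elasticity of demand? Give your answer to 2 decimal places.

At P = 17, Q = 355.101.
dQ/dP = −0.13·3237e^(−0.13P) = −0.13Q = -46.163.
ε = (dQ/dP)(P/Q) = (-46.163)(17/355.101).
|ε| > 1, so demand is elastic at this price.

-2.21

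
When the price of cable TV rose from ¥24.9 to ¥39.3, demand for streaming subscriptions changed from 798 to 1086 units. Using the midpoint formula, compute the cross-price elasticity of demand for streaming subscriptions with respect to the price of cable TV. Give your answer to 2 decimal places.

0.68

ΔQ_x = 1086 − 798 = 288; ΔP_y = 39.3 − 24.9 = 14.4.
Midpoints: P̄_y = 32.10, Q̄_x = 942.0.
ε_xy = (ΔQ_x/ΔP_y)(P̄_y/Q̄_x) = (288/14.4)(32.10/942.0).
ε_xy > 0, so the goods are substitutes.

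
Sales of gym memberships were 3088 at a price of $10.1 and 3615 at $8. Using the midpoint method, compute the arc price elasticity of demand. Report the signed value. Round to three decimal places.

ΔQ = 3615 − 3088 = 527; ΔP = 8 − 10.1 = -2.1.
Midpoints: P̄ = 9.05, Q̄ = 3351.5.
ε = (ΔQ/ΔP)(P̄/Q̄) = (527/-2.1)(9.05/3351.5).

-0.678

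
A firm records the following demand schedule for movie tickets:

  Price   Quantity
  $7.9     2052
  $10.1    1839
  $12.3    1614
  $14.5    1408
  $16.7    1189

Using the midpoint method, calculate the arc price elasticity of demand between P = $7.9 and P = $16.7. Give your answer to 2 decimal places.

-0.74

At P = 7.9, Q = 2052; at P = 16.7, Q = 1189.
ΔQ = -863, ΔP = 8.8. Midpoints: P̄ = 12.30, Q̄ = 1620.5.
ε = (ΔQ/ΔP)(P̄/Q̄) = (-863/8.8)(12.30/1620.5).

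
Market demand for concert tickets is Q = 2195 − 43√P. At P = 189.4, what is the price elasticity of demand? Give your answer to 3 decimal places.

At P = 189.4, Q = 1603.223.
dQ/dP = −43/(2√P) = -1.562.
ε = (dQ/dP)(P/Q) = (-1.562)(189.4/1603.223).
|ε| < 1, so demand is inelastic at this price.

-0.185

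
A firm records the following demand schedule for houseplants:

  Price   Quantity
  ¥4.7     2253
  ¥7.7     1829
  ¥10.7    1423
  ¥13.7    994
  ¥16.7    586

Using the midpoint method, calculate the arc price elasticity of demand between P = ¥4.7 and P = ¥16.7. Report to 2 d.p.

-1.05

At P = 4.7, Q = 2253; at P = 16.7, Q = 586.
ΔQ = -1667, ΔP = 12.0. Midpoints: P̄ = 10.70, Q̄ = 1419.5.
ε = (ΔQ/ΔP)(P̄/Q̄) = (-1667/12.0)(10.70/1419.5).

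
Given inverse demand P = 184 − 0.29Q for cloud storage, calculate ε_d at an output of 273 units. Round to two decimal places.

-1.32

At Q = 273, P = 184 − 0.29(273) = 104.83.
dP/dQ = −0.29, so dQ/dP = 1/(−0.29) = -3.448.
ε = (dQ/dP)(P/Q) = (-3.448)(104.83/273).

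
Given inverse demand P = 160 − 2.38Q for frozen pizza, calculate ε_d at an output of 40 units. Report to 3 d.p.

At Q = 40, P = 160 − 2.38(40) = 64.80.
dP/dQ = −2.38, so dQ/dP = 1/(−2.38) = -0.420.
ε = (dQ/dP)(P/Q) = (-0.420)(64.80/40).

-0.681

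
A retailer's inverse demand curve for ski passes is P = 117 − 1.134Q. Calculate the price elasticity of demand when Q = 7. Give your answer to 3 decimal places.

At Q = 7, P = 117 − 1.134(7) = 109.06.
dP/dQ = −1.134, so dQ/dP = 1/(−1.134) = -0.882.
ε = (dQ/dP)(P/Q) = (-0.882)(109.06/7).

-13.739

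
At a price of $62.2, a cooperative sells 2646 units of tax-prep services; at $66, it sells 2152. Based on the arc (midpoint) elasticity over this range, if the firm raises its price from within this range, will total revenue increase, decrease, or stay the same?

Arc ε = (-494/3.8)(64.10/2399.0) ≈ -3.474.
|ε| = 3.47 > 1, so demand is elastic. A price rise therefore reduces total revenue.

decrease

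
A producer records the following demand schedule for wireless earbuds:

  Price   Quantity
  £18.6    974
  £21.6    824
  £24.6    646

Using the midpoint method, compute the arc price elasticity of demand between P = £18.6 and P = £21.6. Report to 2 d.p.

At P = 18.6, Q = 974; at P = 21.6, Q = 824.
ΔQ = -150, ΔP = 3.0. Midpoints: P̄ = 20.10, Q̄ = 899.0.
ε = (ΔQ/ΔP)(P̄/Q̄) = (-150/3.0)(20.10/899.0).

-1.12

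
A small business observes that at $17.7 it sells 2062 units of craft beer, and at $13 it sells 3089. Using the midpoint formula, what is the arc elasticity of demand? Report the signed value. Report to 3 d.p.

-1.302

ΔQ = 3089 − 2062 = 1027; ΔP = 13 − 17.7 = -4.7.
Midpoints: P̄ = 15.35, Q̄ = 2575.5.
ε = (ΔQ/ΔP)(P̄/Q̄) = (1027/-4.7)(15.35/2575.5).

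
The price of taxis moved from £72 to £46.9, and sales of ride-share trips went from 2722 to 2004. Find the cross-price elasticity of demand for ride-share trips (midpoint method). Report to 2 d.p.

ΔQ_x = 2004 − 2722 = -718; ΔP_y = 46.9 − 72 = -25.1.
Midpoints: P̄_y = 59.45, Q̄_x = 2363.0.
ε_xy = (ΔQ_x/ΔP_y)(P̄_y/Q̄_x) = (-718/-25.1)(59.45/2363.0).

0.72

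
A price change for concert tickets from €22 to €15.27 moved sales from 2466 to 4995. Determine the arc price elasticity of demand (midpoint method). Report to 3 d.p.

ΔQ = 4995 − 2466 = 2529; ΔP = 15.27 − 22 = -6.73.
Midpoints: P̄ = 18.63, Q̄ = 3730.5.
ε = (ΔQ/ΔP)(P̄/Q̄) = (2529/-6.73)(18.63/3730.5).

-1.877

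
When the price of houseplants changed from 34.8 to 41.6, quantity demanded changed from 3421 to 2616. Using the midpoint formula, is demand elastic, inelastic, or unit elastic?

Arc ε ≈ -1.498.
|ε| = 1.50 > 1.

elastic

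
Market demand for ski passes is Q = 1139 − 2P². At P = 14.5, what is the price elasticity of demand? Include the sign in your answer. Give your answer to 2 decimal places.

-1.17

At P = 14.5, Q = 718.500.
dQ/dP = −4P = -58.
ε = (dQ/dP)(P/Q) = (-58)(14.5/718.500).
|ε| > 1, so demand is elastic at this price.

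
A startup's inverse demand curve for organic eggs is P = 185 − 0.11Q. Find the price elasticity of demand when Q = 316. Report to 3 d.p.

At Q = 316, P = 185 − 0.11(316) = 150.24.
dP/dQ = −0.11, so dQ/dP = 1/(−0.11) = -9.091.
ε = (dQ/dP)(P/Q) = (-9.091)(150.24/316).

-4.322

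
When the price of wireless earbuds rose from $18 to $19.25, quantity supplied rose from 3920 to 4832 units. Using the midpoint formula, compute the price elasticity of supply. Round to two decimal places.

3.11

ΔQ = 4832 − 3920 = 912; ΔP = 19.25 − 18 = 1.25.
Midpoints: P̄ = 18.62, Q̄ = 4376.0.
ε_s = (ΔQ/ΔP)(P̄/Q̄) = (912/1.25)(18.62/4376.0).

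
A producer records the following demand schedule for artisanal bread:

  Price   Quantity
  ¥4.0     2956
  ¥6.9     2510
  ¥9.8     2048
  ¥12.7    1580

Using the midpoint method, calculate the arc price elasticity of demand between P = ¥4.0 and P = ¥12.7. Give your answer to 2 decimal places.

-0.58

At P = 4.0, Q = 2956; at P = 12.7, Q = 1580.
ΔQ = -1376, ΔP = 8.7. Midpoints: P̄ = 8.35, Q̄ = 2268.0.
ε = (ΔQ/ΔP)(P̄/Q̄) = (-1376/8.7)(8.35/2268.0).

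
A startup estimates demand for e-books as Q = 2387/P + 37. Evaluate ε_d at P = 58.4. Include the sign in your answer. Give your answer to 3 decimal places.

-0.525

At P = 58.4, Q = 77.873.
dQ/dP = −2387/P² = -0.700.
ε = (dQ/dP)(P/Q) = (-0.700)(58.4/77.873).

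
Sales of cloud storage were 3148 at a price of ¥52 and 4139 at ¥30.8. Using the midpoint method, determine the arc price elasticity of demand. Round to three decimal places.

-0.531

ΔQ = 4139 − 3148 = 991; ΔP = 30.8 − 52 = -21.2.
Midpoints: P̄ = 41.40, Q̄ = 3643.5.
ε = (ΔQ/ΔP)(P̄/Q̄) = (991/-21.2)(41.40/3643.5).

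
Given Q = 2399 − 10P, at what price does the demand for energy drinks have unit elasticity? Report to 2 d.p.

For linear demand Q = a − bP, ε = −bP/(a − bP). |ε| = 1 when bP = a − bP, i.e. P = a/(2b).
P = 2399/(2·10) = 2399/20 = 119.9500.

119.95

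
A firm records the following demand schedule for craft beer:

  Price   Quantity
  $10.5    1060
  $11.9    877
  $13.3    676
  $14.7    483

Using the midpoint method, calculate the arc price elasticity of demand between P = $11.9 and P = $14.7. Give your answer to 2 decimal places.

At P = 11.9, Q = 877; at P = 14.7, Q = 483.
ΔQ = -394, ΔP = 2.8. Midpoints: P̄ = 13.30, Q̄ = 680.0.
ε = (ΔQ/ΔP)(P̄/Q̄) = (-394/2.8)(13.30/680.0).

-2.75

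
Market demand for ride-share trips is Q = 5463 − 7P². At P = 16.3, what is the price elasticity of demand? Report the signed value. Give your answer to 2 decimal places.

-1.03

At P = 16.3, Q = 3603.170.
dQ/dP = −14P = -228.200.
ε = (dQ/dP)(P/Q) = (-228.200)(16.3/3603.170).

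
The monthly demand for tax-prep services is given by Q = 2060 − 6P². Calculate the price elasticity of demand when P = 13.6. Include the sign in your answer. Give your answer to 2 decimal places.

At P = 13.6, Q = 950.240.
dQ/dP = −12P = -163.200.
ε = (dQ/dP)(P/Q) = (-163.200)(13.6/950.240).

-2.34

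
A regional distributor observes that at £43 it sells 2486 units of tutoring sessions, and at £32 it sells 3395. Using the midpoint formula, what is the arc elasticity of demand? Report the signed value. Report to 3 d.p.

-1.054

ΔQ = 3395 − 2486 = 909; ΔP = 32 − 43 = -11.
Midpoints: P̄ = 37.50, Q̄ = 2940.5.
ε = (ΔQ/ΔP)(P̄/Q̄) = (909/-11)(37.50/2940.5).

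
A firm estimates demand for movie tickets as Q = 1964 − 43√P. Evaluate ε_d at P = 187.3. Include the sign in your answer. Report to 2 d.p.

-0.21

At P = 187.3, Q = 1375.512.
dQ/dP = −43/(2√P) = -1.571.
ε = (dQ/dP)(P/Q) = (-1.571)(187.3/1375.512).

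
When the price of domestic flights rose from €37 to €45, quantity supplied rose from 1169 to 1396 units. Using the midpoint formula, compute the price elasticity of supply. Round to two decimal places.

ΔQ = 1396 − 1169 = 227; ΔP = 45 − 37 = 8.
Midpoints: P̄ = 41.00, Q̄ = 1282.5.
ε_s = (ΔQ/ΔP)(P̄/Q̄) = (227/8)(41.00/1282.5).

0.91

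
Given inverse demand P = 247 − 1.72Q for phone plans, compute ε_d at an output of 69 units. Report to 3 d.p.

-1.081

At Q = 69, P = 247 − 1.72(69) = 128.32.
dP/dQ = −1.72, so dQ/dP = 1/(−1.72) = -0.581.
ε = (dQ/dP)(P/Q) = (-0.581)(128.32/69).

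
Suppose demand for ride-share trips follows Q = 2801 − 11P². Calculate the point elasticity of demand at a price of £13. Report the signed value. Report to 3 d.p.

-3.947

At P = 13, Q = 942.
dQ/dP = −22P = -286.
ε = (dQ/dP)(P/Q) = (-286)(13/942).
|ε| > 1, so demand is elastic at this price.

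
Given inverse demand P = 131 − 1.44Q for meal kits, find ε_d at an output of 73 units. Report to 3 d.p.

-0.246

At Q = 73, P = 131 − 1.44(73) = 25.88.
dP/dQ = −1.44, so dQ/dP = 1/(−1.44) = -0.694.
ε = (dQ/dP)(P/Q) = (-0.694)(25.88/73).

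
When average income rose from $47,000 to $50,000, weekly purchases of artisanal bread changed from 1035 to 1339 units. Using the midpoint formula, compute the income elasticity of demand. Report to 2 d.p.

ΔQ = 304, ΔI = 3000. Midpoints: Ī = 48,500, Q̄ = 1187.0.
ε_I = (ΔQ/ΔI)(Ī/Q̄) = (304/3000)(48500/1187.0).

4.14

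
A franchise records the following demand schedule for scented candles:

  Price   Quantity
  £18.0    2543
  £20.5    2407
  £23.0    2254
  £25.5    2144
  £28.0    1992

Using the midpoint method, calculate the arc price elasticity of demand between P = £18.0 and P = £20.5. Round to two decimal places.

-0.42

At P = 18.0, Q = 2543; at P = 20.5, Q = 2407.
ΔQ = -136, ΔP = 2.5. Midpoints: P̄ = 19.25, Q̄ = 2475.0.
ε = (ΔQ/ΔP)(P̄/Q̄) = (-136/2.5)(19.25/2475.0).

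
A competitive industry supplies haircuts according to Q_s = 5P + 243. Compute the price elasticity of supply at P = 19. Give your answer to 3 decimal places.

0.281

At P = 19, Q_s = 338.
dQ_s/dP = 5.
ε_s = (dQ_s/dP)(P/Q_s) = (5)(19/338).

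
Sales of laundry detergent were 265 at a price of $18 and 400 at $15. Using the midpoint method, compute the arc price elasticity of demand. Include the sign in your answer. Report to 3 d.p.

-2.233

ΔQ = 400 − 265 = 135; ΔP = 15 − 18 = -3.
Midpoints: P̄ = 16.50, Q̄ = 332.5.
ε = (ΔQ/ΔP)(P̄/Q̄) = (135/-3)(16.50/332.5).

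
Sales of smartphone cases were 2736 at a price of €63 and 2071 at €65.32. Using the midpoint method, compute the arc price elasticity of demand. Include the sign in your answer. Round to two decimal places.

ΔQ = 2071 − 2736 = -665; ΔP = 65.32 − 63 = 2.32.
Midpoints: P̄ = 64.16, Q̄ = 2403.5.
ε = (ΔQ/ΔP)(P̄/Q̄) = (-665/2.32)(64.16/2403.5).

-7.65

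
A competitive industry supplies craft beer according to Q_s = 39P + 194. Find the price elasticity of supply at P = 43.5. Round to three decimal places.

0.897

At P = 43.5, Q_s = 1890.50.
dQ_s/dP = 39.
ε_s = (dQ_s/dP)(P/Q_s) = (39)(43.5/1890.50).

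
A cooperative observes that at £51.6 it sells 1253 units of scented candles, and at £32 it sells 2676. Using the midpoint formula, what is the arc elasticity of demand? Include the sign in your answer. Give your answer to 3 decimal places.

-1.545

ΔQ = 2676 − 1253 = 1423; ΔP = 32 − 51.6 = -19.6.
Midpoints: P̄ = 41.80, Q̄ = 1964.5.
ε = (ΔQ/ΔP)(P̄/Q̄) = (1423/-19.6)(41.80/1964.5).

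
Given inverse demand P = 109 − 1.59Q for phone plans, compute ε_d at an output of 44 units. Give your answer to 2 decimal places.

At Q = 44, P = 109 − 1.59(44) = 39.04.
dP/dQ = −1.59, so dQ/dP = 1/(−1.59) = -0.629.
ε = (dQ/dP)(P/Q) = (-0.629)(39.04/44).

-0.56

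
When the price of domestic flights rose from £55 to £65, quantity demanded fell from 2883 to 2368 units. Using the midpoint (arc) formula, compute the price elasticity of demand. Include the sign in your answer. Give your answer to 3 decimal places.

ΔQ = 2368 − 2883 = -515; ΔP = 65 − 55 = 10.
Midpoints: P̄ = 60.00, Q̄ = 2625.5.
ε = (ΔQ/ΔP)(P̄/Q̄) = (-515/10)(60.00/2625.5).

-1.177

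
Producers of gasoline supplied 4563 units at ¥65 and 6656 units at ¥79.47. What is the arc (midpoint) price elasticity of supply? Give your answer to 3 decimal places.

1.863

ΔQ = 6656 − 4563 = 2093; ΔP = 79.47 − 65 = 14.47.
Midpoints: P̄ = 72.23, Q̄ = 5609.5.
ε_s = (ΔQ/ΔP)(P̄/Q̄) = (2093/14.47)(72.23/5609.5).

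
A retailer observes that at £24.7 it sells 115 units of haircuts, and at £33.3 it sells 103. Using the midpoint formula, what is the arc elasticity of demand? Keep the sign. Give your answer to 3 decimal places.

ΔQ = 103 − 115 = -12; ΔP = 33.3 − 24.7 = 8.6.
Midpoints: P̄ = 29.00, Q̄ = 109.0.
ε = (ΔQ/ΔP)(P̄/Q̄) = (-12/8.6)(29.00/109.0).

-0.371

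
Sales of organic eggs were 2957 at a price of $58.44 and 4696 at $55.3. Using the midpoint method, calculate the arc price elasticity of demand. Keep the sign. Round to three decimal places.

-8.231

ΔQ = 4696 − 2957 = 1739; ΔP = 55.3 − 58.44 = -3.14.
Midpoints: P̄ = 56.87, Q̄ = 3826.5.
ε = (ΔQ/ΔP)(P̄/Q̄) = (1739/-3.14)(56.87/3826.5).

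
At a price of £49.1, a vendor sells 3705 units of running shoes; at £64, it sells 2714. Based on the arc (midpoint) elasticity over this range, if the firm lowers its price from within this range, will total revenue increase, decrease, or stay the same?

increase

Arc ε = (-991/14.9)(56.55/3209.5) ≈ -1.172.
|ε| = 1.17 > 1, so demand is elastic. A price cut therefore raises total revenue.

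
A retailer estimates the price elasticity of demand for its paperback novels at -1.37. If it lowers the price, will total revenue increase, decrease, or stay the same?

|ε| = 1.37 > 1, so demand is elastic. A price cut therefore raises total revenue.

increase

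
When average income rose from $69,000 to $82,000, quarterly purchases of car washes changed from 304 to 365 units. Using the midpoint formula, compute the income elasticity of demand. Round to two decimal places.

1.06

ΔQ = 61, ΔI = 13000. Midpoints: Ī = 75,500, Q̄ = 334.5.
ε_I = (ΔQ/ΔI)(Ī/Q̄) = (61/13000)(75500/334.5).
ε_I > 0, so the good is normal.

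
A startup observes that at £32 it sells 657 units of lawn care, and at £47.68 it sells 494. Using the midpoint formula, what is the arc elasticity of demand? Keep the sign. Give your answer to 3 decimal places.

-0.720

ΔQ = 494 − 657 = -163; ΔP = 47.68 − 32 = 15.68.
Midpoints: P̄ = 39.84, Q̄ = 575.5.
ε = (ΔQ/ΔP)(P̄/Q̄) = (-163/15.68)(39.84/575.5).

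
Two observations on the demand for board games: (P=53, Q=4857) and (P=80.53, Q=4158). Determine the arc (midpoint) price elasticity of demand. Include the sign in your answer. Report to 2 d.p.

ΔQ = 4158 − 4857 = -699; ΔP = 80.53 − 53 = 27.53.
Midpoints: P̄ = 66.77, Q̄ = 4507.5.
ε = (ΔQ/ΔP)(P̄/Q̄) = (-699/27.53)(66.77/4507.5).

-0.38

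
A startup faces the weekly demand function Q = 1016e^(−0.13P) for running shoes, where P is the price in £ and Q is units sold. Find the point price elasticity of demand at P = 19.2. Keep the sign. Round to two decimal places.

At P = 19.2, Q = 83.733.
dQ/dP = −0.13·1016e^(−0.13P) = −0.13Q = -10.885.
ε = (dQ/dP)(P/Q) = (-10.885)(19.2/83.733).
|ε| > 1, so demand is elastic at this price.

-2.50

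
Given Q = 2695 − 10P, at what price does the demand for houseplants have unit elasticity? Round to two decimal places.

134.75

For linear demand Q = a − bP, ε = −bP/(a − bP). |ε| = 1 when bP = a − bP, i.e. P = a/(2b).
P = 2695/(2·10) = 2695/20 = 134.7500.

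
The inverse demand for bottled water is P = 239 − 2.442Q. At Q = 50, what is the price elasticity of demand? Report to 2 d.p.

-0.96

At Q = 50, P = 239 − 2.442(50) = 116.90.
dP/dQ = −2.442, so dQ/dP = 1/(−2.442) = -0.410.
ε = (dQ/dP)(P/Q) = (-0.410)(116.90/50).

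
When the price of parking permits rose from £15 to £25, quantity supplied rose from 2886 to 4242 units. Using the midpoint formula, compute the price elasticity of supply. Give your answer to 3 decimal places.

0.761

ΔQ = 4242 − 2886 = 1356; ΔP = 25 − 15 = 10.
Midpoints: P̄ = 20.00, Q̄ = 3564.0.
ε_s = (ΔQ/ΔP)(P̄/Q̄) = (1356/10)(20.00/3564.0).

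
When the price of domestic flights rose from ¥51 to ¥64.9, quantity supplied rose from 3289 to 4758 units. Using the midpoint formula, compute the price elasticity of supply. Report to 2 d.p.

ΔQ = 4758 − 3289 = 1469; ΔP = 64.9 − 51 = 13.9.
Midpoints: P̄ = 57.95, Q̄ = 4023.5.
ε_s = (ΔQ/ΔP)(P̄/Q̄) = (1469/13.9)(57.95/4023.5).

1.52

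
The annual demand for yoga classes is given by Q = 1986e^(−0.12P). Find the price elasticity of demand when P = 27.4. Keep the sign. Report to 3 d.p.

-3.288

At P = 27.4, Q = 74.134.
dQ/dP = −0.12·1986e^(−0.12P) = −0.12Q = -8.896.
ε = (dQ/dP)(P/Q) = (-8.896)(27.4/74.134).
|ε| > 1, so demand is elastic at this price.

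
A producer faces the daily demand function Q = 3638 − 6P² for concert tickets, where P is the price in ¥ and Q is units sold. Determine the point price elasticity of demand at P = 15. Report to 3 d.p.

At P = 15, Q = 2288.
dQ/dP = −12P = -180.
ε = (dQ/dP)(P/Q) = (-180)(15/2288).

-1.180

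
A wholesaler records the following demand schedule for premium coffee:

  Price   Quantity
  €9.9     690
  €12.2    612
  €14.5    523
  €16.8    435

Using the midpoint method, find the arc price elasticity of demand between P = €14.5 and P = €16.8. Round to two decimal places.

-1.25

At P = 14.5, Q = 523; at P = 16.8, Q = 435.
ΔQ = -88, ΔP = 2.3. Midpoints: P̄ = 15.65, Q̄ = 479.0.
ε = (ΔQ/ΔP)(P̄/Q̄) = (-88/2.3)(15.65/479.0).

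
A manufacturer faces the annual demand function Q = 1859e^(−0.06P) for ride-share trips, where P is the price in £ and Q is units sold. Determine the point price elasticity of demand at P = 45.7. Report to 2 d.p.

-2.74

At P = 45.7, Q = 119.796.
dQ/dP = −0.06·1859e^(−0.06P) = −0.06Q = -7.188.
ε = (dQ/dP)(P/Q) = (-7.188)(45.7/119.796).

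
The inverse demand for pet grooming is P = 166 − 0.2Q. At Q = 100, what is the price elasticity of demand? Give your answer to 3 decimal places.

At Q = 100, P = 166 − 0.2(100) = 146.00.
dP/dQ = −0.2, so dQ/dP = 1/(−0.2) = -5.000.
ε = (dQ/dP)(P/Q) = (-5.000)(146.00/100).

-7.300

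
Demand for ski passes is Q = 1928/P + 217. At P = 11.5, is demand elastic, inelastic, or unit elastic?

inelastic

Q = 384.652, dQ/dP = -14.578.
ε = (dQ/dP)(P/Q) ≈ -0.436.
|ε| = 0.44 < 1.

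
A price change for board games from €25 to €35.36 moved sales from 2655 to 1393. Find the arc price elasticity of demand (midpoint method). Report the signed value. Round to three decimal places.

-1.816

ΔQ = 1393 − 2655 = -1262; ΔP = 35.36 − 25 = 10.36.
Midpoints: P̄ = 30.18, Q̄ = 2024.0.
ε = (ΔQ/ΔP)(P̄/Q̄) = (-1262/10.36)(30.18/2024.0).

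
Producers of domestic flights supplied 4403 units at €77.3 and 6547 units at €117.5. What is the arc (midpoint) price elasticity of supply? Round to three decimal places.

ΔQ = 6547 − 4403 = 2144; ΔP = 117.5 − 77.3 = 40.2.
Midpoints: P̄ = 97.40, Q̄ = 5475.0.
ε_s = (ΔQ/ΔP)(P̄/Q̄) = (2144/40.2)(97.40/5475.0).

0.949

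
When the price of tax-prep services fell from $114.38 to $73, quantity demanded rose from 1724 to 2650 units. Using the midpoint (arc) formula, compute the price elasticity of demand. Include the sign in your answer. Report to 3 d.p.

ΔQ = 2650 − 1724 = 926; ΔP = 73 − 114.38 = -41.38.
Midpoints: P̄ = 93.69, Q̄ = 2187.0.
ε = (ΔQ/ΔP)(P̄/Q̄) = (926/-41.38)(93.69/2187.0).

-0.959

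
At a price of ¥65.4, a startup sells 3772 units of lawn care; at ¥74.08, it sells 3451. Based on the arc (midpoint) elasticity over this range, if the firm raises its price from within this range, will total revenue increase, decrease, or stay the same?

Arc ε = (-321/8.68)(69.74/3611.5) ≈ -0.714.
|ε| = 0.71 < 1, so demand is inelastic. A price rise therefore raises total revenue.

increase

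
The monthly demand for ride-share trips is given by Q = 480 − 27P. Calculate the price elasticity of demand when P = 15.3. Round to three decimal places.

-6.175

At P = 15.3, Q = 66.900.
dQ/dP = −27.
ε = (dQ/dP)(P/Q) = (-27)(15.3/66.900).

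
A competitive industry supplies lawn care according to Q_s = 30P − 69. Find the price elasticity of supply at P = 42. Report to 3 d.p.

1.058

At P = 42, Q_s = 1191.
dQ_s/dP = 30.
ε_s = (dQ_s/dP)(P/Q_s) = (30)(42/1191).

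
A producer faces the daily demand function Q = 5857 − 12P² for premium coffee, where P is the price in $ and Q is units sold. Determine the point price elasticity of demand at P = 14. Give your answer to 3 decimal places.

-1.342

At P = 14, Q = 3505.
dQ/dP = −24P = -336.
ε = (dQ/dP)(P/Q) = (-336)(14/3505).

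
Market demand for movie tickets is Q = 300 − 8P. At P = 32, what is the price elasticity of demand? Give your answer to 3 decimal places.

At P = 32, Q = 44.
dQ/dP = −8.
ε = (dQ/dP)(P/Q) = (-8)(32/44).
|ε| > 1, so demand is elastic at this price.

-5.818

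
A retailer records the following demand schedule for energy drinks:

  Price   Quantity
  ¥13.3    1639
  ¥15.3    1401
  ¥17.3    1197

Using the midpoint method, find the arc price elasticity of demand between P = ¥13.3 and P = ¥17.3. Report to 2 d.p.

At P = 13.3, Q = 1639; at P = 17.3, Q = 1197.
ΔQ = -442, ΔP = 4.0. Midpoints: P̄ = 15.30, Q̄ = 1418.0.
ε = (ΔQ/ΔP)(P̄/Q̄) = (-442/4.0)(15.30/1418.0).

-1.19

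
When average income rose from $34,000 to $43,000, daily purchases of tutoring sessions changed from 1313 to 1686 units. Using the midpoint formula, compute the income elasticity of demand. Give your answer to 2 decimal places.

ΔQ = 373, ΔI = 9000. Midpoints: Ī = 38,500, Q̄ = 1499.5.
ε_I = (ΔQ/ΔI)(Ī/Q̄) = (373/9000)(38500/1499.5).
ε_I > 0, so the good is normal.

1.06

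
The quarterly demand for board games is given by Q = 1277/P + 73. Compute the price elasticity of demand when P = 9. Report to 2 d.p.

-0.66

At P = 9, Q = 214.889.
dQ/dP = −1277/P² = -15.765.
ε = (dQ/dP)(P/Q) = (-15.765)(9/214.889).
|ε| < 1, so demand is inelastic at this price.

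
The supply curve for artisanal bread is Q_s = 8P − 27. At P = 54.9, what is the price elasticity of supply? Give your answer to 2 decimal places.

At P = 54.9, Q_s = 412.20.
dQ_s/dP = 8.
ε_s = (dQ_s/dP)(P/Q_s) = (8)(54.9/412.20).

1.07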